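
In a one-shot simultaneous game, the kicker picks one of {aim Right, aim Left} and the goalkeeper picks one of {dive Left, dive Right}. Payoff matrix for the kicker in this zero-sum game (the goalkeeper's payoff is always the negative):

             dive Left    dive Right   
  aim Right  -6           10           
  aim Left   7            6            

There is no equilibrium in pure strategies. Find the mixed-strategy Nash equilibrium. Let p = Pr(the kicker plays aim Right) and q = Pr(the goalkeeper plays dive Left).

p = 1/17, q = 4/17

For the goalkeeper to be willing to mix, the goalkeeper must be indifferent between dive Left and dive Right, which pins down the kicker's mix.
  the goalkeeper's payoff from dive Left: p·6 + (1−p)·(-7) = 13p - 7
  the goalkeeper's payoff from dive Right: p·(-10) + (1−p)·(-6) = -4p - 6
  13p - 7 = -4p - 6  ⇒  17p = 1  ⇒  p = 1/17.
Set the kicker's expected payoff from aim Right equal to that from aim Left:
  the kicker's payoff to aim Right: q·(-6) + (1−q)·10 = -16q + 10
  the kicker's payoff to aim Left: q·7 + (1−q)·6 = q + 6
  -16q + 10 = q + 6  ⇒  -17q = -4  ⇒  q = 4/17.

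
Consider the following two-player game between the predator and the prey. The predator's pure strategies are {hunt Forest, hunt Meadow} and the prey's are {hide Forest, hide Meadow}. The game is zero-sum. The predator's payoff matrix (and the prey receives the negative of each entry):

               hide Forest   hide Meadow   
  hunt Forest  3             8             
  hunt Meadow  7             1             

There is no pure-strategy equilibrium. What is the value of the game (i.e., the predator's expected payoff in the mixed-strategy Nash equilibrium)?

In a mixed equilibrium the predator is indifferent between hunt Forest and hunt Meadow; this condition fixes q.
  the predator's payoff from hunt Forest: q·3 + (1−q)·8 = -5q + 8
  the predator's payoff from hunt Meadow: q·7 + (1−q)·1 = 6q + 1
  -5q + 8 = 6q + 1  ⇒  -11q = -7  ⇒  q = 7/11.
The value is the predator's expected payoff against this mix (using hunt Forest): (7/11)·3 + (4/11)·8 = 53/11.

v = 53/11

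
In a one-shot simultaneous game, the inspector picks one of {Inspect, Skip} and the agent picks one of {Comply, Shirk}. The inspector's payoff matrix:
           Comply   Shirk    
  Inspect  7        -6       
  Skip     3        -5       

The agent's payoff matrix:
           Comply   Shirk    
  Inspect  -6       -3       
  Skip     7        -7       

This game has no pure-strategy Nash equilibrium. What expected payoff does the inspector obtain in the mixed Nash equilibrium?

In a mixed equilibrium the inspector is indifferent between Inspect and Skip; this condition fixes q.
  the inspector's expected payoff from Inspect: q·7 + (1−q)·(-6) = 13q - 6
  the inspector's expected payoff from Skip: q·3 + (1−q)·(-5) = 8q - 5
  13q - 6 = 8q - 5  ⇒  5q = 1  ⇒  q = 1/5.
At equilibrium the inspector is indifferent across rows, so the inspector's payoff equals the payoff from Inspect: (1/5)·7 + (4/5)·(-6) = -17/5.

-17/5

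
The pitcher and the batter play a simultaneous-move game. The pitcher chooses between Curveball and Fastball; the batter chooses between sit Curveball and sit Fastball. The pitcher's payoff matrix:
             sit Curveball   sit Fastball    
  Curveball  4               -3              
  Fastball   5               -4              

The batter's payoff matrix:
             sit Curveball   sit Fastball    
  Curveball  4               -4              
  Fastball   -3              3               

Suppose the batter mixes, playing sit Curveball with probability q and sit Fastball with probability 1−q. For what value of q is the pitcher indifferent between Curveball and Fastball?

The pitcher's indifference between Curveball and Fastball determines the batter's mixing probability q:
  the pitcher's payoff from Curveball: q·4 + (1−q)·(-3) = 7q - 3
  the pitcher's payoff from Fastball: q·5 + (1−q)·(-4) = 9q - 4
  7q - 3 = 9q - 4  ⇒  -2q = -1  ⇒  q = 1/2.

q = 1/2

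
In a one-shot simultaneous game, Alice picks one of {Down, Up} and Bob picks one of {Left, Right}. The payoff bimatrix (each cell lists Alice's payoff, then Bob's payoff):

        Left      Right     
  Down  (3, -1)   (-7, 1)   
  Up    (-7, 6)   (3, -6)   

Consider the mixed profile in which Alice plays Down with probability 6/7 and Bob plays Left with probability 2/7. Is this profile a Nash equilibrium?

No

Given Bob's mix q = 2/7, Alice's payoff from Down is -29/7 but from Up is 1/7. Alice strictly prefers Up, so Alice would not mix.
So the proposed profile is not a Nash equilibrium.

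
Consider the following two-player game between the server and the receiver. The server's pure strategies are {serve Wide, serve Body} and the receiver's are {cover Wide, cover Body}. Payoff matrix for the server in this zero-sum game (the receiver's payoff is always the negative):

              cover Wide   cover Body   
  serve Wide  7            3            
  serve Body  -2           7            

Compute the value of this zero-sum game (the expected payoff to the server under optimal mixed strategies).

Set the server's expected payoff from serve Wide equal to that from serve Body:
  the server's expected payoff from serve Wide: q·7 + (1−q)·3 = 4q + 3
  the server's expected payoff from serve Body: q·(-2) + (1−q)·7 = -9q + 7
  4q + 3 = -9q + 7  ⇒  13q = 4  ⇒  q = 4/13.
The value is the server's expected payoff against this mix (using serve Wide): (4/13)·7 + (9/13)·3 = 55/13.

v = 55/13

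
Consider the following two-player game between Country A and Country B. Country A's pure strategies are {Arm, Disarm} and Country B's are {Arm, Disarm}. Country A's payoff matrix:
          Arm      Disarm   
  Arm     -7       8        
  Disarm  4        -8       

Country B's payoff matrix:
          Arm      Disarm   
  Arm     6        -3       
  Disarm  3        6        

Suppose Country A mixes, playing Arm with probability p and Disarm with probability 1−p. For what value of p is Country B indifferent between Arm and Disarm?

Country A's mix must leave Country B indifferent between Arm and Disarm.
  Country B's payoff from Arm: p·6 + (1−p)·3 = 3p + 3
  Country B's payoff from Disarm: p·(-3) + (1−p)·6 = -9p + 6
  3p + 3 = -9p + 6  ⇒  12p = 3  ⇒  p = 1/4.

p = 1/4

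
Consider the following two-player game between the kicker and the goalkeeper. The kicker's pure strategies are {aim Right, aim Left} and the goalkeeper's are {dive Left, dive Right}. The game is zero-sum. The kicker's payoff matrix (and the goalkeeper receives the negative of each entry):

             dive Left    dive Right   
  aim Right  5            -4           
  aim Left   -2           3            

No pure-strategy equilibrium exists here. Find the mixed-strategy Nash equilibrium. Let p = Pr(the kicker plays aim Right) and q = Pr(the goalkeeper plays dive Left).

Set the goalkeeper's expected payoff from dive Left equal to that from dive Right:
  the goalkeeper's payoff from dive Left: p·(-5) + (1−p)·2 = -7p + 2
  the goalkeeper's payoff from dive Right: p·4 + (1−p)·(-3) = 7p - 3
  -7p + 2 = 7p - 3  ⇒  -14p = -5  ⇒  p = 5/14.
The kicker's indifference between aim Right and aim Left determines the goalkeeper's mixing probability q:
  the kicker's payoff from aim Right: q·5 + (1−q)·(-4) = 9q - 4
  the kicker's payoff from aim Left: q·(-2) + (1−q)·3 = -5q + 3
  9q - 4 = -5q + 3  ⇒  14q = 7  ⇒  q = 1/2.

p = 5/14, q = 1/2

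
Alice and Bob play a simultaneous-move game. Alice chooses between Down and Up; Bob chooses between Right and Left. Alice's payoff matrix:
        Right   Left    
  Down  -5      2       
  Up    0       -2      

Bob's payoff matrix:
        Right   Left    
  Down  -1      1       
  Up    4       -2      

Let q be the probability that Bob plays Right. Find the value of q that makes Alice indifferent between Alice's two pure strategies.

q = 4/9

For Alice to be willing to mix, Alice must be indifferent between Down and Up, which pins down Bob's mix.
  Alice's expected payoff from Down: q·(-5) + (1−q)·2 = -7q + 2
  Alice's expected payoff from Up: q·0 + (1−q)·(-2) = 2q - 2
  -7q + 2 = 2q - 2  ⇒  -9q = -4  ⇒  q = 4/9.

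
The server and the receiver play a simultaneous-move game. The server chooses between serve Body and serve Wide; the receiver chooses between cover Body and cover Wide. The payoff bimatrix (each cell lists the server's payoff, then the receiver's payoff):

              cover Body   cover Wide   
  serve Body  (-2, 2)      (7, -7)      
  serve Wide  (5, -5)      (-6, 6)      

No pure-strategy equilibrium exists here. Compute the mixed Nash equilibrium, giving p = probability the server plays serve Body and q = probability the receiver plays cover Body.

For the receiver to be willing to mix, the receiver must be indifferent between cover Body and cover Wide, which pins down the server's mix.
  the receiver's payoff to cover Body: p·2 + (1−p)·(-5) = 7p - 5
  the receiver's payoff to cover Wide: p·(-7) + (1−p)·6 = -13p + 6
  7p - 5 = -13p + 6  ⇒  20p = 11  ⇒  p = 11/20.
The server's indifference between serve Body and serve Wide determines the receiver's mixing probability q:
  the server's payoff from serve Body: q·(-2) + (1−q)·7 = -9q + 7
  the server's payoff from serve Wide: q·5 + (1−q)·(-6) = 11q - 6
  -9q + 7 = 11q - 6  ⇒  -20q = -13  ⇒  q = 13/20.

p = 11/20, q = 13/20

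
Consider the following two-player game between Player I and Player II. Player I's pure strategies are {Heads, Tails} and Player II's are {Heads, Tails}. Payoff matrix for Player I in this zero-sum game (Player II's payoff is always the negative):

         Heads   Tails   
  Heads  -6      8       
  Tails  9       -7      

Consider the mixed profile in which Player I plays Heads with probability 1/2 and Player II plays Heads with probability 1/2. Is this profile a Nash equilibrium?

Given Player I's mix p = 1/2, Player II's payoff from Heads is -3/2 but from Tails is -1/2. Player II strictly prefers Tails, so Player II would not mix.
So the proposed profile is not a Nash equilibrium.

No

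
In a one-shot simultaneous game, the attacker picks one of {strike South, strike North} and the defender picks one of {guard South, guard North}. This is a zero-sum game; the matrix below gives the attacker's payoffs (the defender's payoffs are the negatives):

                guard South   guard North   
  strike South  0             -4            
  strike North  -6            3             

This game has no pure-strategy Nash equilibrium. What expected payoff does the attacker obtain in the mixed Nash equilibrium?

For the attacker to be willing to mix, the attacker must be indifferent between strike South and strike North, which pins down the defender's mix.
  the attacker's expected payoff from strike South: q·0 + (1−q)·(-4) = 4q - 4
  the attacker's expected payoff from strike North: q·(-6) + (1−q)·3 = -9q + 3
  4q - 4 = -9q + 3  ⇒  13q = 7  ⇒  q = 7/13.
At equilibrium the attacker is indifferent across rows, so the attacker's payoff equals the payoff from strike South: (7/13)·0 + (6/13)·(-4) = -24/13.

-24/13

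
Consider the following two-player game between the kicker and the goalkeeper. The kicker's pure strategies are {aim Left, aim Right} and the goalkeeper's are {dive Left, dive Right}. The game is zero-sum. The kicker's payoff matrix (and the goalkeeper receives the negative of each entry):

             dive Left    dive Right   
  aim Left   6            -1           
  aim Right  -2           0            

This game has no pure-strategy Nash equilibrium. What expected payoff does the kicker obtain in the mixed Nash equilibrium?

For the kicker to be willing to mix, the kicker must be indifferent between aim Left and aim Right, which pins down the goalkeeper's mix.
  the kicker's expected payoff from aim Left: q·6 + (1−q)·(-1) = 7q - 1
  the kicker's expected payoff from aim Right: q·(-2) + (1−q)·0 = -2q
  7q - 1 = -2q  ⇒  9q = 1  ⇒  q = 1/9.
At equilibrium the kicker is indifferent across rows, so the kicker's payoff equals the payoff from aim Left: (1/9)·6 + (8/9)·(-1) = -2/9.

-2/9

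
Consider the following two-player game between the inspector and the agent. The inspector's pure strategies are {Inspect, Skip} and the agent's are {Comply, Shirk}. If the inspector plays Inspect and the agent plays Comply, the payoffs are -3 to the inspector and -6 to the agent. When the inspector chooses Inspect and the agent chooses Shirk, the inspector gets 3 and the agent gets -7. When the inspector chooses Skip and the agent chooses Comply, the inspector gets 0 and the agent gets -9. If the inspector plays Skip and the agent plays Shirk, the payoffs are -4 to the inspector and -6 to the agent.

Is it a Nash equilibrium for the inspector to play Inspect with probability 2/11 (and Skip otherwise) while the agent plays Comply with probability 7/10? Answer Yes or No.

Given the inspector's mix p = 2/11, the agent's payoff from Comply is -93/11 but from Shirk is -68/11. The agent strictly prefers Shirk, so the agent would not mix.
So the proposed profile is not a Nash equilibrium.

No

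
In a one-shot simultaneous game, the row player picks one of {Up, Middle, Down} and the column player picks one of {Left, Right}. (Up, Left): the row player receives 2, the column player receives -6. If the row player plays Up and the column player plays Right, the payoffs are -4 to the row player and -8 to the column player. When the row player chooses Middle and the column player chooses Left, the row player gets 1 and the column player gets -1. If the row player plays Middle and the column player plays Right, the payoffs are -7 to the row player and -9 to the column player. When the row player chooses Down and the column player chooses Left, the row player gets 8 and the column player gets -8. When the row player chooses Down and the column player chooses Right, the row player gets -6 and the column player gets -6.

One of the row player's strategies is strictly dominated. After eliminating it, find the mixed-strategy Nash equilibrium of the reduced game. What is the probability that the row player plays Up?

The row player's strategy Middle is strictly dominated by Up: 2 > 1 and -4 > -7. Eliminate Middle.
The row player's mix must leave the column player indifferent between Left and Right.
  the column player's expected payoff from Left: p·(-6) + (1−p)·(-8) = 2p - 8
  the column player's expected payoff from Right: p·(-8) + (1−p)·(-6) = -2p - 6
  2p - 8 = -2p - 6  ⇒  4p = 2  ⇒  p = 1/2.

p = 1/2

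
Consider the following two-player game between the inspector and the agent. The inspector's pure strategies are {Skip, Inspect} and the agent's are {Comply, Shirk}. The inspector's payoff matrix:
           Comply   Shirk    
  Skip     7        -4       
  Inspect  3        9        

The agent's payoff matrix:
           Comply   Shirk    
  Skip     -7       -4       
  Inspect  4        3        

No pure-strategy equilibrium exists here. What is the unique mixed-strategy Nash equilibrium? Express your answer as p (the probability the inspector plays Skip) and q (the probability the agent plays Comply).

p = 1/4, q = 13/17

For the agent to be willing to mix, the agent must be indifferent between Comply and Shirk, which pins down the inspector's mix.
  the agent's expected payoff from Comply: p·(-7) + (1−p)·4 = -11p + 4
  the agent's expected payoff from Shirk: p·(-4) + (1−p)·3 = -7p + 3
  -11p + 4 = -7p + 3  ⇒  -4p = -1  ⇒  p = 1/4.
The agent's mix must leave the inspector indifferent between Skip and Inspect.
  the inspector's expected payoff from Skip: q·7 + (1−q)·(-4) = 11q - 4
  the inspector's expected payoff from Inspect: q·3 + (1−q)·9 = -6q + 9
  11q - 4 = -6q + 9  ⇒  17q = 13  ⇒  q = 13/17.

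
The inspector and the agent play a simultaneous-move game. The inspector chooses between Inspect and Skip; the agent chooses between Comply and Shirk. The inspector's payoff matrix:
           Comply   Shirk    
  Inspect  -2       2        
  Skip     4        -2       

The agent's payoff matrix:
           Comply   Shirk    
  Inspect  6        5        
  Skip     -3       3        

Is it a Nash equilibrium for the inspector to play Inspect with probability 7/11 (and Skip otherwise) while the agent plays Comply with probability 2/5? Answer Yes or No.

No

Given the inspector's mix p = 7/11, the agent's payoff from Comply is 30/11 but from Shirk is 47/11. The agent strictly prefers Shirk, so the agent would not mix.
So the proposed profile is not a Nash equilibrium.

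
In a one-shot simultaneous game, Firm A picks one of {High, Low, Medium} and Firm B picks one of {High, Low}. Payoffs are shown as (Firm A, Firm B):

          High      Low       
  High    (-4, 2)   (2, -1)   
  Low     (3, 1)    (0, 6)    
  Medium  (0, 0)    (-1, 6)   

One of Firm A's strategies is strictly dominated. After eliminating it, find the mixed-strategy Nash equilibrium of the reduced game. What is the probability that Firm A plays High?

p = 5/8

Firm A's strategy Medium is strictly dominated by Low: 3 > 0 and 0 > -1. Eliminate Medium.
In a mixed equilibrium Firm B is indifferent between High and Low; this condition fixes p.
  Firm B's payoff to High: p·2 + (1−p)·1 = p + 1
  Firm B's payoff to Low: p·(-1) + (1−p)·6 = -7p + 6
  p + 1 = -7p + 6  ⇒  8p = 5  ⇒  p = 5/8.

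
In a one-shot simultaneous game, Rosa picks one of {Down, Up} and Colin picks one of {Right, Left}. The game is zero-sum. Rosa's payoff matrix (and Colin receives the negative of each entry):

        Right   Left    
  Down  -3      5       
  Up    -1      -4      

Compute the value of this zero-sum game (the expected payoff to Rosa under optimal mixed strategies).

Set Rosa's expected payoff from Down equal to that from Up:
  Rosa's payoff to Down: q·(-3) + (1−q)·5 = -8q + 5
  Rosa's payoff to Up: q·(-1) + (1−q)·(-4) = 3q - 4
  -8q + 5 = 3q - 4  ⇒  -11q = -9  ⇒  q = 9/11.
The value is Rosa's expected payoff against this mix (using Down): (9/11)·(-3) + (2/11)·5 = -17/11.

v = -17/11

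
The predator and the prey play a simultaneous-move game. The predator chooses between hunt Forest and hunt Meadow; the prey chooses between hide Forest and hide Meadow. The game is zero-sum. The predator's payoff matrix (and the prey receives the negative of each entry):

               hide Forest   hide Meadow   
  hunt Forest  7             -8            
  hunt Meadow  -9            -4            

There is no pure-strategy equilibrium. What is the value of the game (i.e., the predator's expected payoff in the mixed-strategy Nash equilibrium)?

The prey's mix must leave the predator indifferent between hunt Forest and hunt Meadow.
  the predator's expected payoff from hunt Forest: q·7 + (1−q)·(-8) = 15q - 8
  the predator's expected payoff from hunt Meadow: q·(-9) + (1−q)·(-4) = -5q - 4
  15q - 8 = -5q - 4  ⇒  20q = 4  ⇒  q = 1/5.
The value is the predator's expected payoff against this mix (using hunt Forest): (1/5)·7 + (4/5)·(-8) = -5.

v = -5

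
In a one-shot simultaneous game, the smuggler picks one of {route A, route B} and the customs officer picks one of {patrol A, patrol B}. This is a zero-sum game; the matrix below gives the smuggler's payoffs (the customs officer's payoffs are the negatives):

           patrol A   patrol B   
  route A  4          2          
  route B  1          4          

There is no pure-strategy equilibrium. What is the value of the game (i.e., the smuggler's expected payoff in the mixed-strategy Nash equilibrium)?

The customs officer's mix must leave the smuggler indifferent between route A and route B.
  the smuggler's payoff from route A: q·4 + (1−q)·2 = 2q + 2
  the smuggler's payoff from route B: q·1 + (1−q)·4 = -3q + 4
  2q + 2 = -3q + 4  ⇒  5q = 2  ⇒  q = 2/5.
The value is the smuggler's expected payoff against this mix (using route A): (2/5)·4 + (3/5)·2 = 14/5.

v = 14/5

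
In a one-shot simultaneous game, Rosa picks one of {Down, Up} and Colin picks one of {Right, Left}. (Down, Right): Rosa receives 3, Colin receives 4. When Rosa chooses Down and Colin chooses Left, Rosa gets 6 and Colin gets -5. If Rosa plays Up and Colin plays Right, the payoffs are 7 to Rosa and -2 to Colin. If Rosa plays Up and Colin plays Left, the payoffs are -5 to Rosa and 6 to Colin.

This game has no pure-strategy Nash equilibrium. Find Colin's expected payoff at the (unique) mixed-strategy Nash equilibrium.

In a mixed equilibrium Colin is indifferent between Right and Left; this condition fixes p.
  Colin's payoff from Right: p·4 + (1−p)·(-2) = 6p - 2
  Colin's payoff from Left: p·(-5) + (1−p)·6 = -11p + 6
  6p - 2 = -11p + 6  ⇒  17p = 8  ⇒  p = 8/17.
At equilibrium Colin is indifferent across columns, so Colin's payoff equals the payoff from Right: (8/17)·4 + (9/17)·(-2) = 14/17.

14/17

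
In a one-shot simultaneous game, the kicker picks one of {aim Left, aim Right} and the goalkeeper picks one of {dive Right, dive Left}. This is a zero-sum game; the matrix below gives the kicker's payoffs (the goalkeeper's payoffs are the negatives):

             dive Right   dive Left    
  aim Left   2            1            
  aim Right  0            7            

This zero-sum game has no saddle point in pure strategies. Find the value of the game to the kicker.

For the kicker to be willing to mix, the kicker must be indifferent between aim Left and aim Right, which pins down the goalkeeper's mix.
  the kicker's expected payoff from aim Left: q·2 + (1−q)·1 = q + 1
  the kicker's expected payoff from aim Right: q·0 + (1−q)·7 = -7q + 7
  q + 1 = -7q + 7  ⇒  8q = 6  ⇒  q = 3/4.
The value is the kicker's expected payoff against this mix (using aim Left): (3/4)·2 + (1/4)·1 = 7/4.

v = 7/4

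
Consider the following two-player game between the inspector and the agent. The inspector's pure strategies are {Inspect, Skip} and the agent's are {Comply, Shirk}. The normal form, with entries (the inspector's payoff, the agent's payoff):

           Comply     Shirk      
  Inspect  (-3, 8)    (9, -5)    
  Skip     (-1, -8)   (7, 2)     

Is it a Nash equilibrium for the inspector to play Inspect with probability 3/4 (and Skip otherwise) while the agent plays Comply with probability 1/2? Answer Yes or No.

Given the inspector's mix p = 3/4, the agent's payoff from Comply is 4 but from Shirk is -13/4. The agent strictly prefers Comply, so the agent would not mix.
So the proposed profile is not a Nash equilibrium.

No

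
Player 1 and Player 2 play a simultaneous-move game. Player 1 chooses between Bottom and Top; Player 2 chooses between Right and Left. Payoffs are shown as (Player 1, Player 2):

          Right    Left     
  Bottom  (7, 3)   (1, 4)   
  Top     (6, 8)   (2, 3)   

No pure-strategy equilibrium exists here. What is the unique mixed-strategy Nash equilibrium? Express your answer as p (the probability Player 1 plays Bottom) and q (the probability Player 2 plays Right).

Player 2's indifference between Right and Left determines Player 1's mixing probability p:
  Player 2's payoff from Right: p·3 + (1−p)·8 = -5p + 8
  Player 2's payoff from Left: p·4 + (1−p)·3 = p + 3
  -5p + 8 = p + 3  ⇒  -6p = -5  ⇒  p = 5/6.
Set Player 1's expected payoff from Bottom equal to that from Top:
  Player 1's payoff from Bottom: q·7 + (1−q)·1 = 6q + 1
  Player 1's payoff from Top: q·6 + (1−q)·2 = 4q + 2
  6q + 1 = 4q + 2  ⇒  2q = 1  ⇒  q = 1/2.

p = 5/6, q = 1/2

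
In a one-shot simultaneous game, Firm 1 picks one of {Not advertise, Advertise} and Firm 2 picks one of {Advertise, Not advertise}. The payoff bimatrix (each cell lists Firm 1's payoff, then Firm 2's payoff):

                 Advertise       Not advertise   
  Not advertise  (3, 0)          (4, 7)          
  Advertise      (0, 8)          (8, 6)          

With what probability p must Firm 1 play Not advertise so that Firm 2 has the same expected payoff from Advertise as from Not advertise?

In a mixed equilibrium Firm 2 is indifferent between Advertise and Not advertise; this condition fixes p.
  Firm 2's expected payoff from Advertise: p·0 + (1−p)·8 = -8p + 8
  Firm 2's expected payoff from Not advertise: p·7 + (1−p)·6 = p + 6
  -8p + 8 = p + 6  ⇒  -9p = -2  ⇒  p = 2/9.

p = 2/9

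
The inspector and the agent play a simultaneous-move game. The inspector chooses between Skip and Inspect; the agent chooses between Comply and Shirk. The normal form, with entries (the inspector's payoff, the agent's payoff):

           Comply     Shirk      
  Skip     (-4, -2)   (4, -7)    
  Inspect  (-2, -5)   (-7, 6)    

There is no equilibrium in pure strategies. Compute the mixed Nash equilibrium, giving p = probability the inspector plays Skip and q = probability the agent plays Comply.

p = 11/16, q = 11/13

For the agent to be willing to mix, the agent must be indifferent between Comply and Shirk, which pins down the inspector's mix.
  the agent's expected payoff from Comply: p·(-2) + (1−p)·(-5) = 3p - 5
  the agent's expected payoff from Shirk: p·(-7) + (1−p)·6 = -13p + 6
  3p - 5 = -13p + 6  ⇒  16p = 11  ⇒  p = 11/16.
For the inspector to be willing to mix, the inspector must be indifferent between Skip and Inspect, which pins down the agent's mix.
  the inspector's payoff to Skip: q·(-4) + (1−q)·4 = -8q + 4
  the inspector's payoff to Inspect: q·(-2) + (1−q)·(-7) = 5q - 7
  -8q + 4 = 5q - 7  ⇒  -13q = -11  ⇒  q = 11/13.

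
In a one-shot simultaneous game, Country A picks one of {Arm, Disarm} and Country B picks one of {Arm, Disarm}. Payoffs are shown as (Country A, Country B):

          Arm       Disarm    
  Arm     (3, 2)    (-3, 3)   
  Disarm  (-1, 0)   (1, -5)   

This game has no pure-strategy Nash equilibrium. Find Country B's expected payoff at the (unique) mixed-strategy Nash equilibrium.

Country B's indifference between Arm and Disarm determines Country A's mixing probability p:
  Country B's expected payoff from Arm: p·2 + (1−p)·0 = 2p
  Country B's expected payoff from Disarm: p·3 + (1−p)·(-5) = 8p - 5
  2p = 8p - 5  ⇒  -6p = -5  ⇒  p = 5/6.
At equilibrium Country B is indifferent across columns, so Country B's payoff equals the payoff from Arm: (5/6)·2 + (1/6)·0 = 5/3.

5/3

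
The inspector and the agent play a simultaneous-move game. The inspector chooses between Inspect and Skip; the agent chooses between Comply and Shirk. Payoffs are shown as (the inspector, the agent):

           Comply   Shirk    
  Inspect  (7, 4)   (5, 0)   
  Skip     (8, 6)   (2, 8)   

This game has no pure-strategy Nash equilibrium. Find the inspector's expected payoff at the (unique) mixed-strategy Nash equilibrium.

13/2

The agent's mix must leave the inspector indifferent between Inspect and Skip.
  the inspector's payoff from Inspect: q·7 + (1−q)·5 = 2q + 5
  the inspector's payoff from Skip: q·8 + (1−q)·2 = 6q + 2
  2q + 5 = 6q + 2  ⇒  -4q = -3  ⇒  q = 3/4.
At equilibrium the inspector is indifferent across rows, so the inspector's payoff equals the payoff from Inspect: (3/4)·7 + (1/4)·5 = 13/2.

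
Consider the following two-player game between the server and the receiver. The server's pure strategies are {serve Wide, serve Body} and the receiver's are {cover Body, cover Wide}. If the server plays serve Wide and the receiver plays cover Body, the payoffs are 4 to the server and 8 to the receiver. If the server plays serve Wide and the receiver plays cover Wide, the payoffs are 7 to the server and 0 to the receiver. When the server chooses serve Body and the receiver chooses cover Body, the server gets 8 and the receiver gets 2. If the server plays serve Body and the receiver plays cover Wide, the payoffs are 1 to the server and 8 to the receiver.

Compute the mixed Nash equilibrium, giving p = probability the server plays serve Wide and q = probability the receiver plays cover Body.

p = 3/7, q = 3/5

In a mixed equilibrium the receiver is indifferent between cover Body and cover Wide; this condition fixes p.
  the receiver's payoff to cover Body: p·8 + (1−p)·2 = 6p + 2
  the receiver's payoff to cover Wide: p·0 + (1−p)·8 = -8p + 8
  6p + 2 = -8p + 8  ⇒  14p = 6  ⇒  p = 3/7.
The server's indifference between serve Wide and serve Body determines the receiver's mixing probability q:
  the server's payoff to serve Wide: q·4 + (1−q)·7 = -3q + 7
  the server's payoff to serve Body: q·8 + (1−q)·1 = 7q + 1
  -3q + 7 = 7q + 1  ⇒  -10q = -6  ⇒  q = 3/5.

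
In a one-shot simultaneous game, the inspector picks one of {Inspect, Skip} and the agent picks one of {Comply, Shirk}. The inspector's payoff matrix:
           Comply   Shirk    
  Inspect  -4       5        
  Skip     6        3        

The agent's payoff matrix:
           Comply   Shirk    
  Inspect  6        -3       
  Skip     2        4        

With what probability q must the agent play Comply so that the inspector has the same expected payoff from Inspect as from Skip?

For the inspector to be willing to mix, the inspector must be indifferent between Inspect and Skip, which pins down the agent's mix.
  the inspector's expected payoff from Inspect: q·(-4) + (1−q)·5 = -9q + 5
  the inspector's expected payoff from Skip: q·6 + (1−q)·3 = 3q + 3
  -9q + 5 = 3q + 3  ⇒  -12q = -2  ⇒  q = 1/6.

q = 1/6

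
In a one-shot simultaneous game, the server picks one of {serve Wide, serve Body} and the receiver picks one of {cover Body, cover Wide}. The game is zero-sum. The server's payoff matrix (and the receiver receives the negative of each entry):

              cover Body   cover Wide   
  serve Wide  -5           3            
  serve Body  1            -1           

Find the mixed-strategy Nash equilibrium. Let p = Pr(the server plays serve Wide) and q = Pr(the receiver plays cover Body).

p = 1/5, q = 2/5

In a mixed equilibrium the receiver is indifferent between cover Body and cover Wide; this condition fixes p.
  the receiver's expected payoff from cover Body: p·5 + (1−p)·(-1) = 6p - 1
  the receiver's expected payoff from cover Wide: p·(-3) + (1−p)·1 = -4p + 1
  6p - 1 = -4p + 1  ⇒  10p = 2  ⇒  p = 1/5.
In a mixed equilibrium the server is indifferent between serve Wide and serve Body; this condition fixes q.
  the server's payoff from serve Wide: q·(-5) + (1−q)·3 = -8q + 3
  the server's payoff from serve Body: q·1 + (1−q)·(-1) = 2q - 1
  -8q + 3 = 2q - 1  ⇒  -10q = -4  ⇒  q = 2/5.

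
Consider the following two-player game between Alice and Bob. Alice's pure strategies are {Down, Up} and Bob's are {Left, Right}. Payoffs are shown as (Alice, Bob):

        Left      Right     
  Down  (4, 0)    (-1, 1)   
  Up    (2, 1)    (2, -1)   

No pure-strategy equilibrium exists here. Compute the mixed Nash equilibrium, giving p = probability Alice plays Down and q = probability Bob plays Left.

p = 2/3, q = 3/5

In a mixed equilibrium Bob is indifferent between Left and Right; this condition fixes p.
  Bob's expected payoff from Left: p·0 + (1−p)·1 = -p + 1
  Bob's expected payoff from Right: p·1 + (1−p)·(-1) = 2p - 1
  -p + 1 = 2p - 1  ⇒  -3p = -2  ⇒  p = 2/3.
In a mixed equilibrium Alice is indifferent between Down and Up; this condition fixes q.
  Alice's expected payoff from Down: q·4 + (1−q)·(-1) = 5q - 1
  Alice's expected payoff from Up: q·2 + (1−q)·2 = 2
  5q - 1 = 2  ⇒  5q = 3  ⇒  q = 3/5.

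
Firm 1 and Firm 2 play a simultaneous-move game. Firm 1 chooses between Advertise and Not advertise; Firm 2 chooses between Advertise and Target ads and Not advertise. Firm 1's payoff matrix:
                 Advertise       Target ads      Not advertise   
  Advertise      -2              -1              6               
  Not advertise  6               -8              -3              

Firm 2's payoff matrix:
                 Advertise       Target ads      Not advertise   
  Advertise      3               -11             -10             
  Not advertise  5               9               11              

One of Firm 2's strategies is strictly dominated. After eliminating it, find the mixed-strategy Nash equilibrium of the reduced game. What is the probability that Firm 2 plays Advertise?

q = 9/17

Firm 2's strategy Target ads is strictly dominated by Not advertise: -10 > -11 and 11 > 9. Eliminate Target ads.
Firm 2's mix must leave Firm 1 indifferent between Advertise and Not advertise.
  Firm 1's payoff from Advertise: q·(-2) + (1−q)·6 = -8q + 6
  Firm 1's payoff from Not advertise: q·6 + (1−q)·(-3) = 9q - 3
  -8q + 6 = 9q - 3  ⇒  -17q = -9  ⇒  q = 9/17.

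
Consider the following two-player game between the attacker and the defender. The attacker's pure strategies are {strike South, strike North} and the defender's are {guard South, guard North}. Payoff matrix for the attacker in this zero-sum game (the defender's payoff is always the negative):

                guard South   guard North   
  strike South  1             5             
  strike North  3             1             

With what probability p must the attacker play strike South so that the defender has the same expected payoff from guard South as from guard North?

p = 1/3

The defender's indifference between guard South and guard North determines the attacker's mixing probability p:
  the defender's payoff from guard South: p·(-1) + (1−p)·(-3) = 2p - 3
  the defender's payoff from guard North: p·(-5) + (1−p)·(-1) = -4p - 1
  2p - 3 = -4p - 1  ⇒  6p = 2  ⇒  p = 1/3.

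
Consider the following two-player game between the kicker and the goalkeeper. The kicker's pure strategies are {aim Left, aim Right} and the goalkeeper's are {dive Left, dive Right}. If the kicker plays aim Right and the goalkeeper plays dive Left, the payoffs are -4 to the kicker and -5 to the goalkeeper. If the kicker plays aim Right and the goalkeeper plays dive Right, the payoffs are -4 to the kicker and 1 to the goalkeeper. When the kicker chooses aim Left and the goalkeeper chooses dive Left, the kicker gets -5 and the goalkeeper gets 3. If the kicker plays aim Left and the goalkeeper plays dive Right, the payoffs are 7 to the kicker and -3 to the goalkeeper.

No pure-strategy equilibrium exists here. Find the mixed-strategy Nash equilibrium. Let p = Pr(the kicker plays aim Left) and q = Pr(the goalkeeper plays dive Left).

p = 1/2, q = 11/12

In a mixed equilibrium the goalkeeper is indifferent between dive Left and dive Right; this condition fixes p.
  the goalkeeper's payoff from dive Left: p·3 + (1−p)·(-5) = 8p - 5
  the goalkeeper's payoff from dive Right: p·(-3) + (1−p)·1 = -4p + 1
  8p - 5 = -4p + 1  ⇒  12p = 6  ⇒  p = 1/2.
For the kicker to be willing to mix, the kicker must be indifferent between aim Left and aim Right, which pins down the goalkeeper's mix.
  the kicker's payoff from aim Left: q·(-5) + (1−q)·7 = -12q + 7
  the kicker's payoff from aim Right: q·(-4) + (1−q)·(-4) = -4
  -12q + 7 = -4  ⇒  -12q = -11  ⇒  q = 11/12.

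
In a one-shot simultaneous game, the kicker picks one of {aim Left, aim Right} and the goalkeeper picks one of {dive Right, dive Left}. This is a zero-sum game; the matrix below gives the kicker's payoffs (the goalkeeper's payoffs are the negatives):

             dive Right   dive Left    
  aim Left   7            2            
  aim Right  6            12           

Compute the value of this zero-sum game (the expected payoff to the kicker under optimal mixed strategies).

v = 72/11

The goalkeeper's mix must leave the kicker indifferent between aim Left and aim Right.
  the kicker's expected payoff from aim Left: q·7 + (1−q)·2 = 5q + 2
  the kicker's expected payoff from aim Right: q·6 + (1−q)·12 = -6q + 12
  5q + 2 = -6q + 12  ⇒  11q = 10  ⇒  q = 10/11.
The value is the kicker's expected payoff against this mix (using aim Left): (10/11)·7 + (1/11)·2 = 72/11.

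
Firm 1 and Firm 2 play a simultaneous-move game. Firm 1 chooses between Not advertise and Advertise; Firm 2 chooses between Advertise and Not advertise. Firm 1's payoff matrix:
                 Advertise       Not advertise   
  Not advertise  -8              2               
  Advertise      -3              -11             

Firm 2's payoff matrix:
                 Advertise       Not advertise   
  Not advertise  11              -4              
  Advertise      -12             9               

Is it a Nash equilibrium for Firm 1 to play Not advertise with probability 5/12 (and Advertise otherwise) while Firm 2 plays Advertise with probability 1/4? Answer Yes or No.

No

Given Firm 1's mix p = 5/12, Firm 2's payoff from Advertise is -29/12 but from Not advertise is 43/12. Firm 2 strictly prefers Not advertise, so Firm 2 would not mix.
So the proposed profile is not a Nash equilibrium.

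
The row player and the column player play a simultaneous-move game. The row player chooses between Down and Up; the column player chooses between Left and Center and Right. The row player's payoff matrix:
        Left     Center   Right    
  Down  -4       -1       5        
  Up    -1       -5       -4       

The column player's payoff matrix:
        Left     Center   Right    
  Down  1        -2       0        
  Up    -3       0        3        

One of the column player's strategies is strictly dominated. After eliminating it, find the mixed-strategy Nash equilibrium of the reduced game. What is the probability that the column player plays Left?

The column player's strategy Center is strictly dominated by Right: 0 > -2 and 3 > 0. Eliminate Center.
In a mixed equilibrium the row player is indifferent between Down and Up; this condition fixes q.
  the row player's expected payoff from Down: q·(-4) + (1−q)·5 = -9q + 5
  the row player's expected payoff from Up: q·(-1) + (1−q)·(-4) = 3q - 4
  -9q + 5 = 3q - 4  ⇒  -12q = -9  ⇒  q = 3/4.

q = 3/4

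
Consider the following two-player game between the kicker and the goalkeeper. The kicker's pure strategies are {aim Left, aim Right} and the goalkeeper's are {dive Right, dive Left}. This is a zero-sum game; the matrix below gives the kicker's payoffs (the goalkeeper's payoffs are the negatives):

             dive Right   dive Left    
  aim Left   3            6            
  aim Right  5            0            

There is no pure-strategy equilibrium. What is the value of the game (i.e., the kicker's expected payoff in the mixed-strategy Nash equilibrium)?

v = 15/4

In a mixed equilibrium the kicker is indifferent between aim Left and aim Right; this condition fixes q.
  the kicker's payoff to aim Left: q·3 + (1−q)·6 = -3q + 6
  the kicker's payoff to aim Right: q·5 + (1−q)·0 = 5q
  -3q + 6 = 5q  ⇒  -8q = -6  ⇒  q = 3/4.
The value is the kicker's expected payoff against this mix (using aim Left): (3/4)·3 + (1/4)·6 = 15/4.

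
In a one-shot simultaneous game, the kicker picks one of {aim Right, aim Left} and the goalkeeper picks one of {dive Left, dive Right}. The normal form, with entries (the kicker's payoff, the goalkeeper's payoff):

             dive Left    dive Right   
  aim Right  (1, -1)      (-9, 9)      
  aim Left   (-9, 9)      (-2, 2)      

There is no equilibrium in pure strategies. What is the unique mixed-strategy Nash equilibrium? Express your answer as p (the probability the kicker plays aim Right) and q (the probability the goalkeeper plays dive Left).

The goalkeeper's indifference between dive Left and dive Right determines the kicker's mixing probability p:
  the goalkeeper's payoff to dive Left: p·(-1) + (1−p)·9 = -10p + 9
  the goalkeeper's payoff to dive Right: p·9 + (1−p)·2 = 7p + 2
  -10p + 9 = 7p + 2  ⇒  -17p = -7  ⇒  p = 7/17.
The goalkeeper's mix must leave the kicker indifferent between aim Right and aim Left.
  the kicker's expected payoff from aim Right: q·1 + (1−q)·(-9) = 10q - 9
  the kicker's expected payoff from aim Left: q·(-9) + (1−q)·(-2) = -7q - 2
  10q - 9 = -7q - 2  ⇒  17q = 7  ⇒  q = 7/17.

p = 7/17, q = 7/17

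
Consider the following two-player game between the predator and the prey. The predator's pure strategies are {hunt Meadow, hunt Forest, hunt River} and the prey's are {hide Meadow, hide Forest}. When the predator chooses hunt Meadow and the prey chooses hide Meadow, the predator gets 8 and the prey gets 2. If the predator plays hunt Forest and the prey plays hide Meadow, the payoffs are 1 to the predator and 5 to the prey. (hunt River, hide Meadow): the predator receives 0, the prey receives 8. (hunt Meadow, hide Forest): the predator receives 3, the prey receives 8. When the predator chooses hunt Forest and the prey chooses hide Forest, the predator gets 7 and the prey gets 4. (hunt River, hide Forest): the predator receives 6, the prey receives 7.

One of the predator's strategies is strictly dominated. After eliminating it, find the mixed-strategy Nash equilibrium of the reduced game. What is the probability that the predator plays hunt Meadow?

p = 1/7

The predator's strategy hunt River is strictly dominated by hunt Forest: 1 > 0 and 7 > 6. Eliminate hunt River.
The predator's mix must leave the prey indifferent between hide Meadow and hide Forest.
  the prey's payoff from hide Meadow: p·2 + (1−p)·5 = -3p + 5
  the prey's payoff from hide Forest: p·8 + (1−p)·4 = 4p + 4
  -3p + 5 = 4p + 4  ⇒  -7p = -1  ⇒  p = 1/7.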